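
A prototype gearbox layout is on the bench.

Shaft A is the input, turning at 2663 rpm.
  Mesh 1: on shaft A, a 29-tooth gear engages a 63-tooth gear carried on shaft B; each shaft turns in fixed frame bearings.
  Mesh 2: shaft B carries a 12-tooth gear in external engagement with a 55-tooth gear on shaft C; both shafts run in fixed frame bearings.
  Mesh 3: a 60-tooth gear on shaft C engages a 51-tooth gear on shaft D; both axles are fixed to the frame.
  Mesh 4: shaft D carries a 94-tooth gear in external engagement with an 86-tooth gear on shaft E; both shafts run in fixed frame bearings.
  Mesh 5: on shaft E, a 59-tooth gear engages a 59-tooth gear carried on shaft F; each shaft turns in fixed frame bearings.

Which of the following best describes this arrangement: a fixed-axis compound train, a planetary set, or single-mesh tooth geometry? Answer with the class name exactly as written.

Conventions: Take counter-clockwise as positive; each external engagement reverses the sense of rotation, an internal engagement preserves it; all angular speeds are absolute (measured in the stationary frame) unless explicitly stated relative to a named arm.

5-mesh fixed-axis compound train (all bearings frame-fixed)
classification: fixed-axis compound train

fixed-axis compound train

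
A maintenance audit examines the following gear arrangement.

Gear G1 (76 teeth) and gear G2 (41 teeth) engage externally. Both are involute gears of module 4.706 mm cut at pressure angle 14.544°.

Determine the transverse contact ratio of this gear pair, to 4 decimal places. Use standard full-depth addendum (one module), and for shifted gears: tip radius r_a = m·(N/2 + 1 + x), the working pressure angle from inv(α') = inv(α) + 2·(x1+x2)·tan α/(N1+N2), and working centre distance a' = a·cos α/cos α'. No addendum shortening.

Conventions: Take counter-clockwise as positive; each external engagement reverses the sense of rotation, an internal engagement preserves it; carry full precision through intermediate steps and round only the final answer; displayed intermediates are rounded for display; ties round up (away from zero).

2.1539

single-mesh involute tooth geometry (76T engaging 41T at module 4.706)
base radii: r_b1 = 173.097470, r_b2 = 93.381530
tip radii: r_a1 = 183.534000, r_a2 = 101.179000
no profile shift: α' = α, a' = a
action lengths: √(r_a1²−r_b1²) = 61.008154, √(r_a2²−r_b2²) = 38.949710
base pitch p_b = π·m·cos α = 14.310572
CR = (61.008154 + 38.949710 − 275.301000·sin 14.54400°)/14.310572 = 2.153886
contact ratio ≈ 2.1539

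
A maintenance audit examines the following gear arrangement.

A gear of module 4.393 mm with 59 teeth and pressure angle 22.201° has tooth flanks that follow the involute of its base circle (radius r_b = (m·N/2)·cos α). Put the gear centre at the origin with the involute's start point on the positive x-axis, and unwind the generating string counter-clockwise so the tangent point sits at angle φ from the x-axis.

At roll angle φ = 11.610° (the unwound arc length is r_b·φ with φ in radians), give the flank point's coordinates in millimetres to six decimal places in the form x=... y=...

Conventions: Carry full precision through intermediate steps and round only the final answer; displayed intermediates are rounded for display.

class = single-mesh tooth geometry [base-circle involute, m = 4.393, 59T]
pitch radius r_p = m·N/2 = 4.393·59/2 = 129.593500
base radius r_b = r_p·cos α = 129.593500·cos 22.201° = 119.985955
roll angle φ = 11.610° = 0.20263273 rad
x = r_b·(cos φ + φ·sin φ) = 122.424040
y = r_b·(sin φ − φ·cos φ) = 0.331401

x=122.424040 y=0.331401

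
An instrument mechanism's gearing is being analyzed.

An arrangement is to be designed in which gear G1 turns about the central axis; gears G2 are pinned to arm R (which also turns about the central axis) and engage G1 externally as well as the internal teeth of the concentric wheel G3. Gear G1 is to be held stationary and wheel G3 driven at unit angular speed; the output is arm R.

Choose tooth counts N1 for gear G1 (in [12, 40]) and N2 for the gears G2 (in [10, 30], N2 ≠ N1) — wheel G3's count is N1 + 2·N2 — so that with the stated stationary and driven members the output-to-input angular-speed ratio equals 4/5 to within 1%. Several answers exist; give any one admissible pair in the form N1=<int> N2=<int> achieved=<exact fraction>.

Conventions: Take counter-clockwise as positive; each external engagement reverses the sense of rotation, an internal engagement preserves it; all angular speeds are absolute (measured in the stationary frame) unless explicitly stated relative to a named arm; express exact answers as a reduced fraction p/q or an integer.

class = planetary set [ratio 4/5 wanted; Willis about the carrier]
Willis with ω_sun = 0: ω_arm/ω_ring = N3/(N1+N3); set equal to 4/5  ⇒  N3/N1 = (4/5)/(1 − 4/5) = 4
N3 = N1 + 2·N2  ⇒  N2/N1 = (N3/N1 − 1)/2 = (4 − 1)/2 = 3/2
smallest multiple with N1 ≥ 12 and N2 ≥ 10: k = 6  ⇒  N1 = 6·2 = 12, N2 = 6·3 = 18 (N1 ≤ 40, N2 ≤ 30, N2 ≠ N1 ✓), N3 = 12 + 2·18 = 48
check: N3/(N1+N3) with N1 = 12, N3 = 48 gives 4/5; |achieved − target| = 0 ≤ 1/125 ✓

N1=12 N2=18 achieved=4/5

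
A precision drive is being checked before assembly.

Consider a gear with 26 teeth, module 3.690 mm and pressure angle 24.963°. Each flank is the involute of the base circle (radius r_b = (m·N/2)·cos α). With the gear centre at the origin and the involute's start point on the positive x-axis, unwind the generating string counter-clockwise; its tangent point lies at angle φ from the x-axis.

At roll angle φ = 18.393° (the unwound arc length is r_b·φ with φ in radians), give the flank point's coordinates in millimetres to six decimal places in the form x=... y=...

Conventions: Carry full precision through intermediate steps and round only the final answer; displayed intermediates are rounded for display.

class = single-mesh tooth geometry [base-circle involute, m = 3.690, 26T]
pitch radius r_p = m·N/2 = 3.690·26/2 = 47.970000
base radius r_b = r_p·cos α = 47.970000·cos 24.963° = 43.488667
roll angle φ = 18.393° = 0.32101841 rad
x = r_b·(cos φ + φ·sin φ) = 45.672081
y = r_b·(sin φ − φ·cos φ) = 0.474638

x=45.672081 y=0.474638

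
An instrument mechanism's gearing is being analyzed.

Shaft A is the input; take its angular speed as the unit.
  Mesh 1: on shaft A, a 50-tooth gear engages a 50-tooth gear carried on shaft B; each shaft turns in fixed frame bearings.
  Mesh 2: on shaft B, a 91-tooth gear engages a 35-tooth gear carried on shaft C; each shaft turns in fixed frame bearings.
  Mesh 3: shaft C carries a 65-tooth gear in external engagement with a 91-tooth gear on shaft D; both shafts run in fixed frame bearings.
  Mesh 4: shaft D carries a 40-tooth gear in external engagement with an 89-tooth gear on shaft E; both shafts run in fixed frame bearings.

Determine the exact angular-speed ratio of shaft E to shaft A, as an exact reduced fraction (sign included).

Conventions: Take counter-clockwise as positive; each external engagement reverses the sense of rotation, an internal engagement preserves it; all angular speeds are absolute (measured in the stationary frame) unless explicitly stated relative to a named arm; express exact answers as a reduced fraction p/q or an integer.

class = fixed-axis compound train [4 meshes; 4 ratios multiply, 4 sense flips]
mesh 1 [50T→50T]: running ratio 1, sense −
mesh 2 [91T→35T]: running ratio 13/5, sense +
mesh 3 [65T→91T]: running ratio 13/7, sense −
mesh 4 [40T→89T]: running ratio 520/623, sense +
ω_out/ω_in = 520/623

520/623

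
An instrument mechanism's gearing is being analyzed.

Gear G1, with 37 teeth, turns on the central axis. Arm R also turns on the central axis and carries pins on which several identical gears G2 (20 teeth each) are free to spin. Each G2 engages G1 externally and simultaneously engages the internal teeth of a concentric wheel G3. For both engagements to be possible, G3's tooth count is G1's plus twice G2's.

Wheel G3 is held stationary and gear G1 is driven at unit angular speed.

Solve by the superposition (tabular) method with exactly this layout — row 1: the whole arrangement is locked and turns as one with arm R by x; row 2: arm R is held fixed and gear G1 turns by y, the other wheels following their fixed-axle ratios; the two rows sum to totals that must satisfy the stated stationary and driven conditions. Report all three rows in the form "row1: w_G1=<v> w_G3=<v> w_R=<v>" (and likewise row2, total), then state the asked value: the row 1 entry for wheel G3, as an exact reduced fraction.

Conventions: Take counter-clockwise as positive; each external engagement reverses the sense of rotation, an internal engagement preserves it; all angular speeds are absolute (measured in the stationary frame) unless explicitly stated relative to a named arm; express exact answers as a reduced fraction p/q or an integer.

recognized (axles ride arm R): planetary set, 37/20/77 teeth
superposition row 1 [locked train]: every member turns x
row 2: sun turns y, ring = −(37/77)·y, arm 0
boundary: total ω_ring = x − (37/77)·y = 0 and total ω_sun = x + y = 1  ⇒  y = 77/114, x = 37/114
row 2 ring = −(37/77)·77/114 = -37/114
totals (row 1 + row 2): sun 37/114 + 77/114 = 1, ring 37/114 + (-37/114) = 0, arm 37/114 + 0 = 37/114
asked cell (row1, ring) = 37/114

row1: w_G1=37/114 w_G3=37/114 w_R=37/114
row2: w_G1=77/114 w_G3=-37/114 w_R=0
total: w_G1=1 w_G3=0 w_R=37/114
asked value: 37/114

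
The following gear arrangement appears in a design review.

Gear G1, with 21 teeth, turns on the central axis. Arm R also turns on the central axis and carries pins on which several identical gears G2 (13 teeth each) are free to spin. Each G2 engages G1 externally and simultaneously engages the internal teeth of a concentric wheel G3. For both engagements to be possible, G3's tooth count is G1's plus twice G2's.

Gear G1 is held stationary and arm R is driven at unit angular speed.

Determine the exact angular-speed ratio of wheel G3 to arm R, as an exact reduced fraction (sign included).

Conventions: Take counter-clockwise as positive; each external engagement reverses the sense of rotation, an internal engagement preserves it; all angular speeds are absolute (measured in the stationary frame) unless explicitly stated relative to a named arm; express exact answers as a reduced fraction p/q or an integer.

planetary set (21T centre, 13T on arm, 47T internal) — Willis relation
ring teeth: 21 + 2·13 = 47
21(ω_sun−ω_arm) = −47(ω_ring−ω_arm),  ω_sun = 0, ω_arm = 1
ω_ring = 1 − (21/47)(0−1) = 68/47
ω_out/ω_in = 68/47

68/47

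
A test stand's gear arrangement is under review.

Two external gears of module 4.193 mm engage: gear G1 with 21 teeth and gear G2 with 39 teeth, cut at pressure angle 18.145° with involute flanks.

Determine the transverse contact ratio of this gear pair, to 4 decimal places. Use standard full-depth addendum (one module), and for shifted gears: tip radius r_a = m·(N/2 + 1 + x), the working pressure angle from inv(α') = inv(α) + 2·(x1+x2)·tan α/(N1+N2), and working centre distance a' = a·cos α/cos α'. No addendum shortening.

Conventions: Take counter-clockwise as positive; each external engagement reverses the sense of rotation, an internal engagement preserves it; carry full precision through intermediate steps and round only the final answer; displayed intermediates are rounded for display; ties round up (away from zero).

recognized (one external pair, fixed centres): single-mesh tooth geometry, m = 4.193, N1 = 21, N2 = 39
base radii: r_b1 = 41.837125, r_b2 = 77.697518
tip radii: r_a1 = 48.219500, r_a2 = 85.956500
no profile shift: α' = α, a' = a
action lengths: √(r_a1²−r_b1²) = 23.974468, √(r_a2²−r_b2²) = 36.764324
base pitch p_b = π·m·cos α = 12.517639
CR = (23.974468 + 36.764324 − 125.790000·sin 18.14500°)/12.517639 = 1.722762
contact ratio ≈ 1.7228

1.7228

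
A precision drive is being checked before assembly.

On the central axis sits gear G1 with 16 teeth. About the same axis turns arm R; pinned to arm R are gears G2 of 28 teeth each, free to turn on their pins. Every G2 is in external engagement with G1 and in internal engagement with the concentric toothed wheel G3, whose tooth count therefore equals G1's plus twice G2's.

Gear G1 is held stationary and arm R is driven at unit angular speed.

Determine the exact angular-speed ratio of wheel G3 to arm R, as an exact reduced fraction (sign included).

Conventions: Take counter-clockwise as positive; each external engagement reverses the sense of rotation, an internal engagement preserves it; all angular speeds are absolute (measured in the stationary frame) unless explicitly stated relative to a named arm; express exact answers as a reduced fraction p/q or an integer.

class = planetary set [G3 = 16+2·28 = 72; Willis about the carrier]
ring teeth: 16 + 2·28 = 72
16(ω_sun−ω_arm) = −72(ω_ring−ω_arm),  ω_sun = 0, ω_arm = 1
ω_ring = 1 − (16/72)(0−1) = 11/9
ω_out/ω_in = 11/9

11/9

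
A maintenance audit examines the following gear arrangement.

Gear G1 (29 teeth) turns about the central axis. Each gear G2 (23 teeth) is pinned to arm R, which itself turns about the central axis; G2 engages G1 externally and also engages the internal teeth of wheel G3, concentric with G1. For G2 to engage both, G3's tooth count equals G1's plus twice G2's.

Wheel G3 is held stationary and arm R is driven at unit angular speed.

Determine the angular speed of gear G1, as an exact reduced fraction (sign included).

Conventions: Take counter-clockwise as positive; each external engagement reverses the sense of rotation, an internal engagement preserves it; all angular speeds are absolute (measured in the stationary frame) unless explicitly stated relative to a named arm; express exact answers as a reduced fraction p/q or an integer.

104/29

class = planetary set [G3 = 29+2·23 = 75; Willis about the carrier]
ring teeth: 29 + 2·23 = 75
29(ω_sun−ω_arm) = −75(ω_ring−ω_arm),  ω_ring = 0, ω_arm = 1
ω_sun = 1 − (75/29)(0−1) = 104/29
exact speed ratio = 104/29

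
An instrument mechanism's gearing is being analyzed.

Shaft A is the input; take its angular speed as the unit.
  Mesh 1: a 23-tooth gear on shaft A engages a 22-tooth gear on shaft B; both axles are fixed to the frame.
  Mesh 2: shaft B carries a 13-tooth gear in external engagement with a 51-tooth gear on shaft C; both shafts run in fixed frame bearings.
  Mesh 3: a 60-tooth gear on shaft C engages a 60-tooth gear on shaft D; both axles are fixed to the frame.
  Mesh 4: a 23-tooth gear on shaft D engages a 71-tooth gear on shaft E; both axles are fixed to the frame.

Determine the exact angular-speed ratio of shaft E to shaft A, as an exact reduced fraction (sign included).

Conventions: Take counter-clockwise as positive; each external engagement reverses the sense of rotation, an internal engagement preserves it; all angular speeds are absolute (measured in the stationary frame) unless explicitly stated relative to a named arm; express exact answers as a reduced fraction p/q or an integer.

class = fixed-axis compound train [4 meshes; 4 ratios multiply, 4 sense flips]
mesh 1 [23T→22T]: running ratio 23/22, sense −
mesh 2 [13T→51T]: running ratio 299/1122, sense +
mesh 3 [60T→60T]: running ratio 299/1122, sense −
mesh 4 [23T→71T]: running ratio 6877/79662, sense +
ω_out/ω_in = 6877/79662

6877/79662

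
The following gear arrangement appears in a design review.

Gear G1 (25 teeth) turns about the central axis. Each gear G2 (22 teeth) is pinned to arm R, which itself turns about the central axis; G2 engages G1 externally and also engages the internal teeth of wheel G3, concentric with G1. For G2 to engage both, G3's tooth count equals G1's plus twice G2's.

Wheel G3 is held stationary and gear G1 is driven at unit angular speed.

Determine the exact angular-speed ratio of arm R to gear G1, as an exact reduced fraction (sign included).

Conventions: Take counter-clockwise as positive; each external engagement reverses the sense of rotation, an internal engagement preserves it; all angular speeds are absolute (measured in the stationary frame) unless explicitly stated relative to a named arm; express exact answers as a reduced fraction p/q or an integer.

class = planetary set [G3 = 25+2·22 = 69; Willis about the carrier]
ring teeth: 25 + 2·22 = 69
25(ω_sun−ω_arm) = −69(ω_ring−ω_arm),  ω_ring = 0, ω_sun = 1
25(1−ω_arm) = −69(0−ω_arm)  ⇒  94·ω_arm = 25  ⇒  ω_arm = 25/94
ω_out/ω_in = 25/94

25/94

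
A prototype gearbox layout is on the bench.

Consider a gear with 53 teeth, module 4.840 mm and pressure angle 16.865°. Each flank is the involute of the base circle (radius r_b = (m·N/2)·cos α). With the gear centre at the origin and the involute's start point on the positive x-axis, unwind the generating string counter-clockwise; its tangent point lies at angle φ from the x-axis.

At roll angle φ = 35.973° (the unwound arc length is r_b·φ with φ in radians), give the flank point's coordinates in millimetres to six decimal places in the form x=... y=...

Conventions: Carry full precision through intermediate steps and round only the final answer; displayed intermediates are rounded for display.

topology: single-mesh involute geometry — m = 4.840, N = 53
pitch radius r_p = m·N/2 = 4.840·53/2 = 128.260000
base radius r_b = r_p·cos α = 128.260000·cos 16.865° = 122.743664
roll angle φ = 35.973° = 0.62784729 rad
x = r_b·(cos φ + φ·sin φ) = 144.603558
y = r_b·(sin φ − φ·cos φ) = 9.732464

x=144.603558 y=9.732464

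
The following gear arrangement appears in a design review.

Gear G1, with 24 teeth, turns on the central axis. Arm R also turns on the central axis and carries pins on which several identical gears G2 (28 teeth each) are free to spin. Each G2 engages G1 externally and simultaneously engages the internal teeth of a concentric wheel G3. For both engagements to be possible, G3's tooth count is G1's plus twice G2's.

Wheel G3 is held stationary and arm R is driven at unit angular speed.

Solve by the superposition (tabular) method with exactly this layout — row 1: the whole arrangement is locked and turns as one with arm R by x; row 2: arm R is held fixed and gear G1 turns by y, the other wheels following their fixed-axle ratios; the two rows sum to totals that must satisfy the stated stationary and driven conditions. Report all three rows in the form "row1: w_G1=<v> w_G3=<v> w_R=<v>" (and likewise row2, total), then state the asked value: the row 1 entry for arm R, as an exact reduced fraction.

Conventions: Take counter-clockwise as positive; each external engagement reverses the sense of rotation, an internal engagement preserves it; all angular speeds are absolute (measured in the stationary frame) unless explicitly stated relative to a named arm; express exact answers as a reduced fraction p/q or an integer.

recognized (axles ride arm R): planetary set, 24/28/80 teeth
superposition row 1 [locked train]: every member turns x
superposition row 2 [arm held]: sun y, ring −(24/80)·y, arm 0
boundary: total ω_ring = x − (24/80)·y = 0 and total ω_arm = x = 1  ⇒  y = 10/3, x = 1
row 2 ring = −(24/80)·10/3 = -1
totals (row 1 + row 2): sun 1 + 10/3 = 13/3, ring 1 + (-1) = 0, arm 1 + 0 = 1
asked cell (row1, arm) = 1

row1: w_G1=1 w_G3=1 w_R=1
row2: w_G1=10/3 w_G3=-1 w_R=0
total: w_G1=13/3 w_G3=0 w_R=1
asked value: 1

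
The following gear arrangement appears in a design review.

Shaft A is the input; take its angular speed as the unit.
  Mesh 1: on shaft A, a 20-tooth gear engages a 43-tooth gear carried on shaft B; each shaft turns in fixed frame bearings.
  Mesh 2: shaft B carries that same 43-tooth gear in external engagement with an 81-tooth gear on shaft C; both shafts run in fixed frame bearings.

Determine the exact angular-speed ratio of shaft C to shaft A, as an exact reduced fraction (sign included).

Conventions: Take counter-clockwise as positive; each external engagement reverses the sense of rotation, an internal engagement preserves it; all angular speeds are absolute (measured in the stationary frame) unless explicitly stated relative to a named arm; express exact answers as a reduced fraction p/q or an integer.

class = fixed-axis compound train [2 meshes; 2 ratios multiply, 2 sense flips]
mesh 1 [20T→43T]: running ratio 20/43, sense −
mesh 2 [43T→81T]: running ratio 20/81, sense +
ω_out/ω_in = 20/81

20/81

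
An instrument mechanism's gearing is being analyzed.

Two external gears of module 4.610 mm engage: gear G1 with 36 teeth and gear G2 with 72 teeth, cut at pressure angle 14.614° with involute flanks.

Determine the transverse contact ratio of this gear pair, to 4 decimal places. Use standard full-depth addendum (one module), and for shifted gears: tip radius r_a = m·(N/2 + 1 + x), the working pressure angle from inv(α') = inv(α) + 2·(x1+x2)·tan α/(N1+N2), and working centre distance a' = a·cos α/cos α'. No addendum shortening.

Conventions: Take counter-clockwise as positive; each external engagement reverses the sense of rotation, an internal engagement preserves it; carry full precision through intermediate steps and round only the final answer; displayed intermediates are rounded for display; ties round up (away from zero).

2.1173

single-mesh involute tooth geometry (36T engaging 72T at module 4.610)
base radii: r_b1 = 80.295394, r_b2 = 160.590787
tip radii: r_a1 = 87.590000, r_a2 = 170.570000
no profile shift: α' = α, a' = a
action lengths: √(r_a1²−r_b1²) = 34.995112, √(r_a2²−r_b2²) = 57.486728
base pitch p_b = π·m·cos α = 14.014190
CR = (34.995112 + 57.486728 − 248.940000·sin 14.61400°)/14.014190 = 2.117342
contact ratio ≈ 2.1173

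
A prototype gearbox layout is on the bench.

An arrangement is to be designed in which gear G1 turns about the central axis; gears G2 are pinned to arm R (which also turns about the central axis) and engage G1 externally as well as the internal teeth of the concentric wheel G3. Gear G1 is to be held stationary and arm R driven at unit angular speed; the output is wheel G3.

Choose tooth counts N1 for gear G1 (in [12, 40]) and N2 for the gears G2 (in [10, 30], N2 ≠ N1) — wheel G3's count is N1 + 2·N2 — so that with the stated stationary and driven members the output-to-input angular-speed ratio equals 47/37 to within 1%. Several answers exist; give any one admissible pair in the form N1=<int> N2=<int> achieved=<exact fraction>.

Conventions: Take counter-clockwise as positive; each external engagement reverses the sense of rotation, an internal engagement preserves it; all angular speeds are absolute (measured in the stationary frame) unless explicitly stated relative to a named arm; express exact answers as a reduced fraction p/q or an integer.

N1=20 N2=27 achieved=47/37

design class (target 47/37): planetary set
Willis with ω_sun = 0: ω_ring/ω_arm = (N1+N3)/N3; set equal to 47/37  ⇒  N3/N1 = 1/(47/37 − 1) = 37/10
N3 = N1 + 2·N2  ⇒  N2/N1 = (N3/N1 − 1)/2 = (37/10 − 1)/2 = 27/20
smallest multiple with N1 ≥ 12 and N2 ≥ 10: k = 1  ⇒  N1 = 1·20 = 20, N2 = 1·27 = 27 (N1 ≤ 40, N2 ≤ 30, N2 ≠ N1 ✓), N3 = 20 + 2·27 = 74
check: (N1+N3)/N3 with N1 = 20, N3 = 74 gives 47/37; |achieved − target| = 0 ≤ 47/3700 ✓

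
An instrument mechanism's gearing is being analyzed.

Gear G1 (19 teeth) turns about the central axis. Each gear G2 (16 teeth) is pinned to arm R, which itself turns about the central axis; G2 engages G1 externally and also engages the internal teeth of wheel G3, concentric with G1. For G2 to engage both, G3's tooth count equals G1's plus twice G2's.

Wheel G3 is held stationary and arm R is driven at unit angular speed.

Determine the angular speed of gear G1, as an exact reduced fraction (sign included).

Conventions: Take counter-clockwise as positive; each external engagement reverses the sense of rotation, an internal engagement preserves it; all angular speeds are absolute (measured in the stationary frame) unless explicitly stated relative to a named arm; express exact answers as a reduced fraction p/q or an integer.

70/19

class = planetary set [G3 = 19+2·16 = 51; Willis about the carrier]
ring teeth: 19 + 2·16 = 51
19(ω_sun−ω_arm) = −51(ω_ring−ω_arm),  ω_ring = 0, ω_arm = 1
ω_sun = 1 − (51/19)(0−1) = 70/19
exact speed ratio = 70/19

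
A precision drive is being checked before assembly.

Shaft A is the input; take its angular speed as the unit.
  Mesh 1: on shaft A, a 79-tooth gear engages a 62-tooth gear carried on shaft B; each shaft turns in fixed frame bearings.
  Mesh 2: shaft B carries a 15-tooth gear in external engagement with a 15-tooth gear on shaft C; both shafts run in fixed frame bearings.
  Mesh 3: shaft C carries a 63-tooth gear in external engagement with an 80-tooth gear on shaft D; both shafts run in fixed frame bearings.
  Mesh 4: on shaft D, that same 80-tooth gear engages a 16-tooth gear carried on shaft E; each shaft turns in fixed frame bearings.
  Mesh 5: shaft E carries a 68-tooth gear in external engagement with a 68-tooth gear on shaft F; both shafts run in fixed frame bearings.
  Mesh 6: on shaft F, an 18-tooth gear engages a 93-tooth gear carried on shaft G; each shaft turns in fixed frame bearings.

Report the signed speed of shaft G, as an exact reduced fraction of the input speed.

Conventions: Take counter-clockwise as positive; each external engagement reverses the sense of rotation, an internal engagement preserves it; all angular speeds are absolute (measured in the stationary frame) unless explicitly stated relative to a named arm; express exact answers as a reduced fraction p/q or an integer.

14931/15376

6-mesh fixed-axis compound train (all bearings frame-fixed)
mesh 1 [79T→62T]: |ω|/ω_in = 1×79/62 = 79/62, sense flips to −
mesh 2 [15T→15T]: |ω|/ω_in = (79/62)×15/15 = 79/62, sense flips to +
mesh 3 [63T→80T]: |ω|/ω_in = (79/62)×63/80 = 4977/4960, sense flips to −
mesh 4 [80T→16T]: |ω|/ω_in = (4977/4960)×80/16 = 4977/992, sense flips to +
mesh 5 [68T→68T]: |ω|/ω_in = (4977/992)×68/68 = 4977/992, sense flips to −
mesh 6 [18T→93T]: |ω|/ω_in = (4977/992)×18/93 = 14931/15376, sense flips to +
signed output speed (× input speed) = 14931/15376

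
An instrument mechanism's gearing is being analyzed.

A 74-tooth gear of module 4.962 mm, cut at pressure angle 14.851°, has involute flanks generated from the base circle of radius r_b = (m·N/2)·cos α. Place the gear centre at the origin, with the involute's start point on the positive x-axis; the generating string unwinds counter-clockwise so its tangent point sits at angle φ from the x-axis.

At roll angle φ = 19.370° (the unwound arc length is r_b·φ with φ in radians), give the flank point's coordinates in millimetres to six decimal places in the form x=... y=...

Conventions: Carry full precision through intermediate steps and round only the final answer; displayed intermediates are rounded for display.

x=187.314383 y=2.259598

single-mesh involute tooth geometry (74T wheel at module 4.962)
pitch radius r_p = m·N/2 = 4.962·74/2 = 183.594000
base radius r_b = r_p·cos α = 183.594000·cos 14.851° = 177.461158
roll angle φ = 19.370° = 0.33807028 rad
x = r_b·(cos φ + φ·sin φ) = 187.314383
y = r_b·(sin φ − φ·cos φ) = 2.259598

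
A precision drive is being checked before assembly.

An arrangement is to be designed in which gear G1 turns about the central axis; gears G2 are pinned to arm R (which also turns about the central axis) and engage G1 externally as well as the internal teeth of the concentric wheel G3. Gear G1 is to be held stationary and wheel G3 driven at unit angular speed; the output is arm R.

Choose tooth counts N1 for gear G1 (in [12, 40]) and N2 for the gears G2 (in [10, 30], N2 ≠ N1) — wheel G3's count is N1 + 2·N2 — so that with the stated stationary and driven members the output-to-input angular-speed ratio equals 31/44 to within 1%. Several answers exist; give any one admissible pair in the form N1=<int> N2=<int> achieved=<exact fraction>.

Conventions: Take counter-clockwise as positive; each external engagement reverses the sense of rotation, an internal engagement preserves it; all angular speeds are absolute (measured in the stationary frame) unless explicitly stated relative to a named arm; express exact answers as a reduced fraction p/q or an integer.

planetary set to be sized for 31/44 (Willis relation)
Willis with ω_sun = 0: ω_arm/ω_ring = N3/(N1+N3); set equal to 31/44  ⇒  N3/N1 = (31/44)/(1 − 31/44) = 31/13
N3 = N1 + 2·N2  ⇒  N2/N1 = (N3/N1 − 1)/2 = (31/13 − 1)/2 = 9/13
smallest multiple with N1 ≥ 12 and N2 ≥ 10: k = 2  ⇒  N1 = 2·13 = 26, N2 = 2·9 = 18 (N1 ≤ 40, N2 ≤ 30, N2 ≠ N1 ✓), N3 = 26 + 2·18 = 62
check: N3/(N1+N3) with N1 = 26, N3 = 62 gives 31/44; |achieved − target| = 0 ≤ 31/4400 ✓

N1=26 N2=18 achieved=31/44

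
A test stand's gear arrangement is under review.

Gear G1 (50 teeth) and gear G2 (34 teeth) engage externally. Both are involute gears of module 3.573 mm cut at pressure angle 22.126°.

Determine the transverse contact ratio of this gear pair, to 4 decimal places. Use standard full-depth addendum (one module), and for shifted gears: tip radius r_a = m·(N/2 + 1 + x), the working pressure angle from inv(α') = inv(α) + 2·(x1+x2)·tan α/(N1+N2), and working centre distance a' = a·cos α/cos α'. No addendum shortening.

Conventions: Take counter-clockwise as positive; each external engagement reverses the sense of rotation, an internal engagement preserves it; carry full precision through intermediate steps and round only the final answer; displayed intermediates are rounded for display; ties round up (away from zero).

recognized (one external pair, fixed centres): single-mesh tooth geometry, m = 3.573, N1 = 50, N2 = 34
base radii: r_b1 = 82.746911, r_b2 = 56.267900
tip radii: r_a1 = 92.898000, r_a2 = 64.314000
no profile shift: α' = α, a' = a
action lengths: √(r_a1²−r_b1²) = 42.225431, √(r_a2²−r_b2²) = 31.148259
base pitch p_b = π·m·cos α = 10.398284
CR = (42.225431 + 31.148259 − 150.066000·sin 22.12600°)/10.398284 = 1.620665
contact ratio ≈ 1.6207

1.6207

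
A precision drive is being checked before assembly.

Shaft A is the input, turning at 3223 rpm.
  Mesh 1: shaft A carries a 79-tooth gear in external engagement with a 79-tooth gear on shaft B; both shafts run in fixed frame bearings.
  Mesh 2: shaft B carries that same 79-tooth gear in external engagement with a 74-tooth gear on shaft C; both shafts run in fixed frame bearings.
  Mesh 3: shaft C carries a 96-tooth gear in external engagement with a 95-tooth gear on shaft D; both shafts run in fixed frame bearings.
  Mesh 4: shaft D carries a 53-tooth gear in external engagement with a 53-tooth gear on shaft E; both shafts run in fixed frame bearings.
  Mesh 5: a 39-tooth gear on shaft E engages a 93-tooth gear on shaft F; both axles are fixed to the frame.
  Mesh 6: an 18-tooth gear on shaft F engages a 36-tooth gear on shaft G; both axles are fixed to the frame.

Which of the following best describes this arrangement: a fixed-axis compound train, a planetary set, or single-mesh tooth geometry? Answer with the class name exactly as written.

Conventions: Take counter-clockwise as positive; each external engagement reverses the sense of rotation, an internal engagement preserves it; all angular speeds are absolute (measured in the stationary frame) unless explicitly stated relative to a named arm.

fixed-axis compound train

topology: fixed-axis compound train — 6 meshes, A→G
classification: fixed-axis compound train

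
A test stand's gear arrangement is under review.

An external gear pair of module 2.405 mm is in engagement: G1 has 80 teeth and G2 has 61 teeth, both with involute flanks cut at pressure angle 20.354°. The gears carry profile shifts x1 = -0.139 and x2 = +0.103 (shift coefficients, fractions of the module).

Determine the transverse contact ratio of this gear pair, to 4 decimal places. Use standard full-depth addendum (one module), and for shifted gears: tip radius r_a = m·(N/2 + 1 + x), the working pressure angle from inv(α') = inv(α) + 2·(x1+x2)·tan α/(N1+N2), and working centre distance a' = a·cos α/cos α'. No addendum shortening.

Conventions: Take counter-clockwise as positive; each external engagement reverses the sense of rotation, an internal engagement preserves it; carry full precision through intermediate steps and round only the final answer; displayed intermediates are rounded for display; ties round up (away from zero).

topology: single-mesh involute geometry — m = 2.405, 80T/61T pair
base radii: r_b1 = 90.193420, r_b2 = 68.772483
tip radii: r_a1 = 98.270705, r_a2 = 76.005215
inv(α') = inv(20.354°) + 2·(-0.139+0.103)·tan α/(80+61) = 0.01554929  ⇒  α' = 20.27480°
a' = a·cos α / cos α' = 169.5525·cos 20.354°/cos 20.27480° = 169.465758
action lengths: √(r_a1²−r_b1²) = 39.016387, √(r_a2²−r_b2²) = 32.359517
base pitch p_b = π·m·cos α = 7.083775
CR = (39.016387 + 32.359517 − 169.465758·sin 20.27480°)/7.083775 = 1.786068
contact ratio ≈ 1.7861

1.7861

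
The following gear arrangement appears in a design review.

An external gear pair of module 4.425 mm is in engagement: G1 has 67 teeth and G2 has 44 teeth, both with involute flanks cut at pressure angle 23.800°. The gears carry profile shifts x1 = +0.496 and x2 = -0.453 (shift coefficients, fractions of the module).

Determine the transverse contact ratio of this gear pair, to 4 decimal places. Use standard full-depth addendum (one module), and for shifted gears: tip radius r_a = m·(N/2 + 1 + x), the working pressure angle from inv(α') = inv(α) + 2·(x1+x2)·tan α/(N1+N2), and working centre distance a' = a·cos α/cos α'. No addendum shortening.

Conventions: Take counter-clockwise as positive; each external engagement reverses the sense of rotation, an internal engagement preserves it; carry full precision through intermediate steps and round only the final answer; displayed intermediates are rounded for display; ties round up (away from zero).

class = single-mesh tooth geometry [involute pair 67T × 44T, m = 4.425]
base radii: r_b1 = 135.631334, r_b2 = 89.071324
tip radii: r_a1 = 154.857300, r_a2 = 99.770475
inv(α') = inv(23.800°) + 2·(+0.496-0.453)·tan α/(67+44) = 0.02600591  ⇒  α' = 23.90017°
a' = a·cos α / cos α' = 245.5875·cos 23.800°/cos 23.90017° = 245.777398
action lengths: √(r_a1²−r_b1²) = 74.732354, √(r_a2²−r_b2²) = 44.949382
base pitch p_b = π·m·cos α = 12.719355
CR = (74.732354 + 44.949382 − 245.777398·sin 23.90017°)/12.719355 = 1.580773
contact ratio ≈ 1.5808

1.5808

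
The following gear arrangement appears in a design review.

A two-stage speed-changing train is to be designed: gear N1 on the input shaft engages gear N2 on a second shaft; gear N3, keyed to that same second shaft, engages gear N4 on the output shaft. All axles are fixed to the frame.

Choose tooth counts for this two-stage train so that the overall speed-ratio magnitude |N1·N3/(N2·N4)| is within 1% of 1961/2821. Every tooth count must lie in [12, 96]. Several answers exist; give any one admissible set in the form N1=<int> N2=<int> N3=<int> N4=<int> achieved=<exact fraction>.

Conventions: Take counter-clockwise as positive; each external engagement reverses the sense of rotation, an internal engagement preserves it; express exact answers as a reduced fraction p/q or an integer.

class = fixed-axis compound train [2-stage, 1961/2821 wanted]
target = 1961/2821 in lowest terms: an exact hit needs N1·N3 = k·1961 and N2·N4 = k·2821 for one integer k, every count in [12, 96]; additionally prefer no 1:1 stage (N1 ≠ N2, N3 ≠ N4)
k = 1: N1·N3 = 1961 = 37·53, N2·N4 = 2821 = 31·91
achieved = 37·53/(31·91) = 1961/2821; |achieved − target| = 0 ≤ 1961/282100 ✓

N1=37 N2=31 N3=53 N4=91 achieved=1961/2821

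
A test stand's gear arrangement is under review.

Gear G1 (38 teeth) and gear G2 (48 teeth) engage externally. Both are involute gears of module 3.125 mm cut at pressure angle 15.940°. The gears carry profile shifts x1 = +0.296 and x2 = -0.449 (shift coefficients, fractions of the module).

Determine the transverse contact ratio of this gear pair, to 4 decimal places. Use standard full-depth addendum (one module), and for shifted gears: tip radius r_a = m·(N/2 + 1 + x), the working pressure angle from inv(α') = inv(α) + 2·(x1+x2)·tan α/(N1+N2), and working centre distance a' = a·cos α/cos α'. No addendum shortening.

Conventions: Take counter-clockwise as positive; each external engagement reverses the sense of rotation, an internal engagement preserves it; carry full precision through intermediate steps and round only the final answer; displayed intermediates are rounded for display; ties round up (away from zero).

recognized (one external pair, fixed centres): single-mesh tooth geometry, m = 3.125, N1 = 38, N2 = 48
base radii: r_b1 = 57.092020, r_b2 = 72.116236
tip radii: r_a1 = 63.425000, r_a2 = 76.721875
inv(α') = inv(15.940°) + 2·(+0.296-0.449)·tan α/(38+48) = 0.00639069  ⇒  α' = 15.18971°
a' = a·cos α / cos α' = 134.3750·cos 15.940°/cos 15.18971° = 133.885747
action lengths: √(r_a1²−r_b1²) = 27.626651, √(r_a2²−r_b2²) = 26.181952
base pitch p_b = π·m·cos α = 9.439993
CR = (27.626651 + 26.181952 − 133.885747·sin 15.18971°)/9.439993 = 1.983943
contact ratio ≈ 1.9839

1.9839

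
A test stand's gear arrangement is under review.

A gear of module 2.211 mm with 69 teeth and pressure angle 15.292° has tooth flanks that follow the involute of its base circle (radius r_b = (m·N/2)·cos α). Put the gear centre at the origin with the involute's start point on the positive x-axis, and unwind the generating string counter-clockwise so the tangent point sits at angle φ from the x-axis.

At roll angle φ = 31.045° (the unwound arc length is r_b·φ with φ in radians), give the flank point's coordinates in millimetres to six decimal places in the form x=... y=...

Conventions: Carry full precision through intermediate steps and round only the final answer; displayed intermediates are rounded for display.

x=83.599764 y=3.788210

single-mesh involute tooth geometry (69T wheel at module 2.211)
pitch radius r_p = m·N/2 = 2.211·69/2 = 76.279500
base radius r_b = r_p·cos α = 76.279500·cos 15.292° = 73.578767
roll angle φ = 31.045° = 0.54183747 rad
x = r_b·(cos φ + φ·sin φ) = 83.599764
y = r_b·(sin φ − φ·cos φ) = 3.788210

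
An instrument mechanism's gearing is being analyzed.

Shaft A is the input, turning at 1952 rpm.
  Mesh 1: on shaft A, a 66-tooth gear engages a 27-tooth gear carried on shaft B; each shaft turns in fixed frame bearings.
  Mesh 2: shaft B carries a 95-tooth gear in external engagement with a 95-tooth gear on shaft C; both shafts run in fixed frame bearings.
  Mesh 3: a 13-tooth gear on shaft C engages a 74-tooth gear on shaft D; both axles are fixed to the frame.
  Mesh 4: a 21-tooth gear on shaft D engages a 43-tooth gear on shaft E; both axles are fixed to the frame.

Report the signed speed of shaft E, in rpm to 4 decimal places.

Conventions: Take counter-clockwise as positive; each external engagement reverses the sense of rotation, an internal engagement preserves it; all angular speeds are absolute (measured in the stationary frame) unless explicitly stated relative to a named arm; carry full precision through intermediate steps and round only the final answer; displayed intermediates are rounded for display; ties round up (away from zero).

+409.3761 rpm

class = fixed-axis compound train [4 meshes; 4 ratios multiply, 4 sense flips]
mesh 1 [66T→27T]: ω = 1952.0000×66/27 = 4771.5556 rpm, sense flips to −
mesh 2 [95T→95T]: ω = 4771.5556×95/95 = 4771.5556 rpm, sense flips to +
mesh 3 [13T→74T]: ω = 4771.5556×13/74 = 838.2462 rpm, sense flips to −
mesh 4 [21T→43T]: ω = 838.2462×21/43 = 409.3761 rpm, sense flips to +
signed output speed = +409.3761 rpm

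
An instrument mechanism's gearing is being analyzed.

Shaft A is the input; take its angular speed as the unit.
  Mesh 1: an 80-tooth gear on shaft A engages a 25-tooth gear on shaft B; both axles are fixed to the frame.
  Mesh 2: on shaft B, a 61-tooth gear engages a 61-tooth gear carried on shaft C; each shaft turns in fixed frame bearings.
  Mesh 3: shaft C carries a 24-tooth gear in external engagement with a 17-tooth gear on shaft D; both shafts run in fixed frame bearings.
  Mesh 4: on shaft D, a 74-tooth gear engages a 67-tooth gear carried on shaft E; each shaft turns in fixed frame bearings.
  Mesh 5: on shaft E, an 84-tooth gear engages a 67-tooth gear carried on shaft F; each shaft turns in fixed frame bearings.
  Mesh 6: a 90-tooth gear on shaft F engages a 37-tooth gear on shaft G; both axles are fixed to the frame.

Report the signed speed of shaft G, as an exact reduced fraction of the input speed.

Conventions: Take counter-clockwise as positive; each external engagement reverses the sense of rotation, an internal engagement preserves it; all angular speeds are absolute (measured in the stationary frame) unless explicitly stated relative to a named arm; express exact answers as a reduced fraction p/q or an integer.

6-mesh fixed-axis compound train (all bearings frame-fixed)
mesh 1 [80T→25T]: |ω|/ω_in = 1×80/25 = 16/5, sense flips to −
mesh 2 [61T→61T]: |ω|/ω_in = (16/5)×61/61 = 16/5, sense flips to +
mesh 3 [24T→17T]: |ω|/ω_in = (16/5)×24/17 = 384/85, sense flips to −
mesh 4 [74T→67T]: |ω|/ω_in = (384/85)×74/67 = 28416/5695, sense flips to +
mesh 5 [84T→67T]: |ω|/ω_in = (28416/5695)×84/67 = 2386944/381565, sense flips to −
mesh 6 [90T→37T]: |ω|/ω_in = (2386944/381565)×90/37 = 1161216/76313, sense flips to +
signed output speed (× input speed) = 1161216/76313

1161216/76313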